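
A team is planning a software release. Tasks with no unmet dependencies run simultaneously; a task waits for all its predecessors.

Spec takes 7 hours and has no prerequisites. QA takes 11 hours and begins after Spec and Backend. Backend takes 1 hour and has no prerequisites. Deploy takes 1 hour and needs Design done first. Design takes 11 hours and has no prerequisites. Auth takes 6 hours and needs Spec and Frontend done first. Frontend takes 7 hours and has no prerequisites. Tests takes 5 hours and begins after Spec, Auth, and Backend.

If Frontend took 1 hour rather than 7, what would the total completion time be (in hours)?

Baseline: Frontend→Auth→Tests = 7+6+5 = 18 → 18 hours.
Frontend lies on that path, so at 1 hour the path becomes 12 hours.
New critical path: Spec→Auth→Tests = 7+6+5 = 18 ⇒ 18 hours.

18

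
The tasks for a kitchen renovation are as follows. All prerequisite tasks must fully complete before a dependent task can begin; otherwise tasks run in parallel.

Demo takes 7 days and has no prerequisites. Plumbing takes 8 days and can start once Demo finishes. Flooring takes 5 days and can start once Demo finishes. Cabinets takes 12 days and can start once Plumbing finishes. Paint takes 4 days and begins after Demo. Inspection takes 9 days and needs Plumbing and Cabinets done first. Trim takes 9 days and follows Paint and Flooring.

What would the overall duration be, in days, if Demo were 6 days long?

As given, the longest chain is Demo→Plumbing→Cabinets→Inspection = 7+8+12+9 = 36, so the finish is 36 days.
Demo lies on that path, so at 6 days the path becomes 35 days.
The critical path is still Demo→Plumbing→Cabinets→Inspection; finish is now 35 days.

35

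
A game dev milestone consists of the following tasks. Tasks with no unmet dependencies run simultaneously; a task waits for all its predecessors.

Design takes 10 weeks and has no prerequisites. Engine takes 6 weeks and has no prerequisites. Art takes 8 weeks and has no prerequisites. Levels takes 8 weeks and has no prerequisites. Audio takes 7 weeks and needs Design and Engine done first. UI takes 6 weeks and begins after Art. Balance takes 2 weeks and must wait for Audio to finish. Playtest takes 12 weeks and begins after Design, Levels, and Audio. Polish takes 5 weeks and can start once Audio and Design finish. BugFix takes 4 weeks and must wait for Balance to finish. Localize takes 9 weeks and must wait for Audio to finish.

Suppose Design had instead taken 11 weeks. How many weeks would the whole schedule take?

Actual critical path: Design→Audio→Playtest = 10+7+12 = 29 ⇒ 29 weeks.
Design lies on that path, so at 11 weeks the path becomes 30 weeks.
The critical path is still Design→Audio→Playtest; finish is now 30 weeks.

30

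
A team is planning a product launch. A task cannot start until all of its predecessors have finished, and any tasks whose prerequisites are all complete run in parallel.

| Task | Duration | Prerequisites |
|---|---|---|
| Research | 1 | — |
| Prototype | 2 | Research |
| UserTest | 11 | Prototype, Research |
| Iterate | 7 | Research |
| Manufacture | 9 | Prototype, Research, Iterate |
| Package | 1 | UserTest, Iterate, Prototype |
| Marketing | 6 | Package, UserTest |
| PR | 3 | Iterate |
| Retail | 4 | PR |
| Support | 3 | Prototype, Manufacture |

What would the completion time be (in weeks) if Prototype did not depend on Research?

20

Original critical path: Research→Prototype→UserTest→Package→Marketing = 1+2+11+1+6 = 21 ⇒ 21 weeks.
Without Research→Prototype, Prototype's earliest start moves from 1 to 0.
After: Research→Iterate→Manufacture→Support = 1+7+9+3 = 20 → 20 weeks.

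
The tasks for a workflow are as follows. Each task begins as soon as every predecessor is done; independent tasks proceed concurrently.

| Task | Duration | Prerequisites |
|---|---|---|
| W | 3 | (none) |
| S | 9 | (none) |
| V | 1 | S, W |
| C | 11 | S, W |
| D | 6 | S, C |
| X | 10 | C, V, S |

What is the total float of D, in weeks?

S→C→X = 9+11+10 = 30 sets the makespan at 30 weeks.
The longest chain containing D totals 26 weeks.
Slack of D = 24 − 20 = 4 weeks.

4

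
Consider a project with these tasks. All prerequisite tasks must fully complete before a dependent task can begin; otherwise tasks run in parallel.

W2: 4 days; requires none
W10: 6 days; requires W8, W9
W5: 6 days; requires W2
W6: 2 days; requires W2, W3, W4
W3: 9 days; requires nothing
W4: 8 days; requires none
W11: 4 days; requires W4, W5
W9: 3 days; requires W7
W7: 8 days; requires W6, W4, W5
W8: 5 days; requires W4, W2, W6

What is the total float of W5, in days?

The longest chain is W3→W6→W7→W9→W10 = 9+2+8+3+6 = 28; overall finish 28 days.
Longest path through W5: 27 days (earliest finish 10, latest finish 11).
Slack of W5 = 5 − 4 = 1 day.

1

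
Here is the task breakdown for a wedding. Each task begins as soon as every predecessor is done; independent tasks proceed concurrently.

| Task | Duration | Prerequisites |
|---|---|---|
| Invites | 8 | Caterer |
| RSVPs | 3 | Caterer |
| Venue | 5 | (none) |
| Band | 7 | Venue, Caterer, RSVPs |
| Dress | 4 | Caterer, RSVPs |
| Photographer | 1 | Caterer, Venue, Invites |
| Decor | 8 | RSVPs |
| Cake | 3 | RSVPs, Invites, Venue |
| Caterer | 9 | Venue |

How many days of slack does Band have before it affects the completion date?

1

The longest chain is Venue→Caterer→Invites→Cake = 5+9+8+3 = 25; overall finish 25 days.
Longest path through Band: 24 days (earliest finish 24, latest finish 25).
So Band can slip 25 − 24 = 1 day.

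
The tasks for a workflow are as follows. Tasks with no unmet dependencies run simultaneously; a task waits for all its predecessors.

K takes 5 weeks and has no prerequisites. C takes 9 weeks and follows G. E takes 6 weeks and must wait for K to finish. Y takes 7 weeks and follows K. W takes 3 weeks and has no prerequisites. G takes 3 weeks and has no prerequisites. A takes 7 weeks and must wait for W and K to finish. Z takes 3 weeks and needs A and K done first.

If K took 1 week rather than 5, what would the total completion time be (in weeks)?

13

Critical path before the change: K→A→Z = 5+7+3 = 15 giving 15 weeks.
K lies on that path, so at 1 week the path becomes 11 weeks.
The binding chain switches to W→A→Z = 3+7+3 = 13; finish 13 weeks.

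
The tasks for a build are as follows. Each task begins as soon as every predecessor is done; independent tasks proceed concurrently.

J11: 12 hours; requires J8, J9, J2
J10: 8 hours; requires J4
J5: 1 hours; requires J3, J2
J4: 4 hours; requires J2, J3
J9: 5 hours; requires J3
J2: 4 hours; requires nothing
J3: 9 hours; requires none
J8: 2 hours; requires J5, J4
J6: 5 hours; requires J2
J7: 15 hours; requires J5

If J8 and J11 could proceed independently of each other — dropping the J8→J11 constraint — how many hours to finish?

Original critical path: J3→J4→J8→J11 = 9+4+2+12 = 27 ⇒ 27 hours.
Without J8→J11, J11's earliest start moves from 15 to 14.
The longest chain is now J3→J9→J11 = 9+5+12 = 26, so the plan takes 26 hours.

26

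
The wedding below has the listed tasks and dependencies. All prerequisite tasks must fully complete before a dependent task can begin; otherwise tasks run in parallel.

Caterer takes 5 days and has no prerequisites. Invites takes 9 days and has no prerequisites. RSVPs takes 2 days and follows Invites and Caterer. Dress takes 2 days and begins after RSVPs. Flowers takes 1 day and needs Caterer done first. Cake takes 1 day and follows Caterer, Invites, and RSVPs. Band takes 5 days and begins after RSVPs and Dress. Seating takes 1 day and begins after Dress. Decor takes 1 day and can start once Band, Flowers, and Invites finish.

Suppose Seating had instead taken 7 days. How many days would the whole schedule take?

20

Baseline: Invites→RSVPs→Dress→Band→Decor = 9+2+2+5+1 = 19 → 19 days.
The longest path through Seating is only 14 days, so Seating has float 5.
The binding chain switches to Invites→RSVPs→Dress→Seating = 9+2+2+7 = 20; finish 20 days.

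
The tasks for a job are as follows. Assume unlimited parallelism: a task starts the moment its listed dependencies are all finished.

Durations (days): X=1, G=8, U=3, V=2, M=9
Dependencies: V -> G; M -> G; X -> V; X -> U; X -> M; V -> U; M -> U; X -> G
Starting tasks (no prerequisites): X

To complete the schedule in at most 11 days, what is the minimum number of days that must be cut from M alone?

Current finish: 18 days; target: 11.
M is on every critical path, so each day cut from M cuts the finish by one (this holds down to a finish of 11).
Need 18 − 11 = 7 days off M → M becomes 2 days, finish becomes 11.

7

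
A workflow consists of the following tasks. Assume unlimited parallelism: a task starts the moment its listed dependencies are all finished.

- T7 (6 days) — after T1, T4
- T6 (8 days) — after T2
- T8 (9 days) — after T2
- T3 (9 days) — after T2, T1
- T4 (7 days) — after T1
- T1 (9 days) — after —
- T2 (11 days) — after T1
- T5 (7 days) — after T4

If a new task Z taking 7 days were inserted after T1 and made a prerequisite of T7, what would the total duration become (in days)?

29

Originally the workflow takes 29 days.
With Z inserted, T7 now waits for max(T1, T4, Z).
New critical path: T1→T2→T3 = 9+11+9 = 29 ⇒ 29 days.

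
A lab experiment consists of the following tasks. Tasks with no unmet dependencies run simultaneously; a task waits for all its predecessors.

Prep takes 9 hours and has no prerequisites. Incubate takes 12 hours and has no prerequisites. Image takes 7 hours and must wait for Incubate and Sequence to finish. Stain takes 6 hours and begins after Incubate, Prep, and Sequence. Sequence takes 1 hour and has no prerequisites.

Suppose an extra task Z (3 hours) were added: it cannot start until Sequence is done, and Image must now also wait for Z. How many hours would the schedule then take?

Originally the schedule takes 19 hours.
With Z inserted, Image now waits for max(Incubate, Sequence, Z).
New critical path: Incubate→Image = 12+7 = 19 ⇒ 19 hours.

19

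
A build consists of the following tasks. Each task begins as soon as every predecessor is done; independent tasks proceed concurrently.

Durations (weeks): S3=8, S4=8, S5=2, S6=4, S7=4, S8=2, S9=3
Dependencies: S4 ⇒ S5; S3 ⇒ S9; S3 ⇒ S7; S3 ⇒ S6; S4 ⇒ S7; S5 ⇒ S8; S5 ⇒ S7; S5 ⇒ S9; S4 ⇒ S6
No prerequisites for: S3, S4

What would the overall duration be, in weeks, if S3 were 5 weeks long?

14

Baseline: S4→S5→S7 = 8+2+4 = 14 → 14 weeks.
The longest path through S3 is only 12 weeks, so S3 has float 2.
That remains the longest chain; total 14 weeks.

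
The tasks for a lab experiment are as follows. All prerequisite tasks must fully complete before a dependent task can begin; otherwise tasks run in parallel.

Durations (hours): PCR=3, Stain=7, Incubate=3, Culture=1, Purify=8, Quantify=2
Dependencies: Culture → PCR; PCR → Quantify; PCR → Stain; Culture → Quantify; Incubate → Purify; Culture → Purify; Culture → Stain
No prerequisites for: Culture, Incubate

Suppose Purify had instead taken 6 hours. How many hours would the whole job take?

Actual critical path: Incubate→Purify = 3+8 = 11 ⇒ 11 hours.
Purify lies on that path, so at 6 hours the path becomes 9 hours.
Now Culture→PCR→Stain = 1+3+7 = 11 is longest, so the finish becomes 11 hours.

11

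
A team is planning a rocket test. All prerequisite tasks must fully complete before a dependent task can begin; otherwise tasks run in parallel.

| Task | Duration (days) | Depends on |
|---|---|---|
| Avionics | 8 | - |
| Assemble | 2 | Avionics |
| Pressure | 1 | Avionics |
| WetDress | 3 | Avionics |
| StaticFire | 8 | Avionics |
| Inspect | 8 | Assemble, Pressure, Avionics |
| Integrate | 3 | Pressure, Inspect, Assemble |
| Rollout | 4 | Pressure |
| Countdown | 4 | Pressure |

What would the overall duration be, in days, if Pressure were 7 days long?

Critical path before the change: Avionics→Assemble→Inspect→Integrate = 8+2+8+3 = 21 giving 21 days.
Pressure has 1 day of float (longest path through it is 20).
The binding chain switches to Avionics→Pressure→Inspect→Integrate = 8+7+8+3 = 26; finish 26 days.

26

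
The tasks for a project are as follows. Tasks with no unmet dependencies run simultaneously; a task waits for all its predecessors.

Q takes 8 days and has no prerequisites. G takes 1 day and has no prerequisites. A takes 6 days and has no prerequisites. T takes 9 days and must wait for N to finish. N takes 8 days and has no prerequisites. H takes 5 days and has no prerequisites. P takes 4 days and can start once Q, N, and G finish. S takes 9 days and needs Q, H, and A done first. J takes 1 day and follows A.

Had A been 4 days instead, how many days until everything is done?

As given, the longest chain is N→T = 8+9 = 17, so the finish is 17 days.
A is off the critical path — its longest chain is 15 days, giving 2 of slack.
No other chain overtakes it, so the finish is 17 days.

17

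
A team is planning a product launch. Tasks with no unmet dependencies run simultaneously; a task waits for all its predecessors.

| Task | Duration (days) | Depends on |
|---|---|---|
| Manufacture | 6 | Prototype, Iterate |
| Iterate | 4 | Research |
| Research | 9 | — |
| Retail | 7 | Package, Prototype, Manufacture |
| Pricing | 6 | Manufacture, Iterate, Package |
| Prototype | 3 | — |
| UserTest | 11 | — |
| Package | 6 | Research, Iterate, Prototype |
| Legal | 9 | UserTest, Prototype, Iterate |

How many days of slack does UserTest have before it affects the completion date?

6

Research→Iterate→Manufacture→Retail = 9+4+6+7 = 26 sets the makespan at 26 days.
The longest chain containing UserTest totals 20 days.
Float = 26 − 20 = 6.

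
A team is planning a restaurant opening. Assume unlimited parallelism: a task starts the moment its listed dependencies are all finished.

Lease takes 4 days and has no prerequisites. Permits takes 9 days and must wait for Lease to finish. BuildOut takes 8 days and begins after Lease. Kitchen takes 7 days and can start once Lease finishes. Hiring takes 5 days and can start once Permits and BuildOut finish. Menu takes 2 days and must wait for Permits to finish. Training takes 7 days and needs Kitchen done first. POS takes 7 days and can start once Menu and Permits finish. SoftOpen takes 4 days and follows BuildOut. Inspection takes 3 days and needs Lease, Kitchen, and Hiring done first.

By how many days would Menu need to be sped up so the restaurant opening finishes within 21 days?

1

Current finish: 22 days; target: 21.
Menu is on every critical path, so each day cut from Menu cuts the finish by one (this holds down to a finish of 21).
Need 22 − 21 = 1 day off Menu → Menu becomes 1 day, finish becomes 21.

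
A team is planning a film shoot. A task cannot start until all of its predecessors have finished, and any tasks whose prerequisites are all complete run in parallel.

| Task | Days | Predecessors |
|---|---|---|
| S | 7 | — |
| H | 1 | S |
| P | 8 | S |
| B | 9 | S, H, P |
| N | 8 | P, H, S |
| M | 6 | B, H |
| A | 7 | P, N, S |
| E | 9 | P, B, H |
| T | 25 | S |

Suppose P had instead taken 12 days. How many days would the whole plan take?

As given, the longest chain is S→P→B→E = 7+8+9+9 = 33, so the finish is 33 days.
P lies on that path, so at 12 days the path becomes 37 days.
No other chain overtakes it, so the finish is 37 days.

37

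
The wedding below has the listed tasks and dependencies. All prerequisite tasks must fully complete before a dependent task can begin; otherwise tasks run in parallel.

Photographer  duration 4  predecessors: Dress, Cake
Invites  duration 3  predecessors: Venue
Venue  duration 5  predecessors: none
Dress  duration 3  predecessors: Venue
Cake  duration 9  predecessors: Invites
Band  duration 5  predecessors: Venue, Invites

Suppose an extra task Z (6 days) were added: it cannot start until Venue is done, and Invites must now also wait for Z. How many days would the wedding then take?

Originally the wedding takes 21 days.
With Z inserted, Invites now waits for max(Venue, Z).
New critical path: Venue→Z→Invites→Cake→Photographer = 5+6+3+9+4 = 27 ⇒ 27 days.

27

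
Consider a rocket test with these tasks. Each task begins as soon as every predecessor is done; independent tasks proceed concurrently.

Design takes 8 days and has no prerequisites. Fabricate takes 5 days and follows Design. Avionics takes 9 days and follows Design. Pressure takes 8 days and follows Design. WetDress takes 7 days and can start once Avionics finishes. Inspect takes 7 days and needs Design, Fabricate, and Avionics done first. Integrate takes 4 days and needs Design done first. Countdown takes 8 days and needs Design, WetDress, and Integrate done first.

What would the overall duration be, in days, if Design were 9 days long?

Critical path before the change: Design→Avionics→WetDress→Countdown = 8+9+7+8 = 32 giving 32 days.
Design is on the critical path; changing it to 9 makes that path 33 days.
The critical path is still Design→Avionics→WetDress→Countdown; finish is now 33 days.

33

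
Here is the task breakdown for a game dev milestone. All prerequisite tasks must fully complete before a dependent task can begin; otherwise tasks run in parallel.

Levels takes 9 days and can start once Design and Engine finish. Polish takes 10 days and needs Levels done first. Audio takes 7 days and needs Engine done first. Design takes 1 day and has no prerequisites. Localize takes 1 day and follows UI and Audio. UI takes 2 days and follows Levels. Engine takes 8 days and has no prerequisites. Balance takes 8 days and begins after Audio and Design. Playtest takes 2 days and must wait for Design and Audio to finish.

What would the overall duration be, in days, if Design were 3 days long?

The binding path is Engine→Levels→Polish = 8+9+10 = 27; finish at 27 days.
Design is off the critical path — its longest chain is 20 days, giving 7 of slack.
That remains the longest chain; total 27 days.

27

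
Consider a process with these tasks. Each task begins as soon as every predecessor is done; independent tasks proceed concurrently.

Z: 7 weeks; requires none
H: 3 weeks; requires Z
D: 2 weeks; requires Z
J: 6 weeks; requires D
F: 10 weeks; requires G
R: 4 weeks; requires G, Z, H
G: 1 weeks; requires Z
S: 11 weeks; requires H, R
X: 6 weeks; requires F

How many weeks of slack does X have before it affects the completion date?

1

Z→H→R→S = 7+3+4+11 = 25 sets the makespan at 25 weeks.
Longest path through X: 24 weeks (earliest finish 24, latest finish 25).
Float = 25 − 24 = 1.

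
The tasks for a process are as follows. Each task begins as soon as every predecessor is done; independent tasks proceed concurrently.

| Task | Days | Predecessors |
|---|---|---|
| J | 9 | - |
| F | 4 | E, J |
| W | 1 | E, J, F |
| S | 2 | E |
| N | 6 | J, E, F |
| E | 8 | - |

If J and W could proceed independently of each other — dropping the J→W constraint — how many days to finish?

19

Before: longest chain J→F→N = 9+4+6 = 19, finish 19.
Dropping J→W doesn't change W's earliest start (13); another predecessor still binds.
New critical path: J→F→N = 9+4+6 = 19 ⇒ 19 days.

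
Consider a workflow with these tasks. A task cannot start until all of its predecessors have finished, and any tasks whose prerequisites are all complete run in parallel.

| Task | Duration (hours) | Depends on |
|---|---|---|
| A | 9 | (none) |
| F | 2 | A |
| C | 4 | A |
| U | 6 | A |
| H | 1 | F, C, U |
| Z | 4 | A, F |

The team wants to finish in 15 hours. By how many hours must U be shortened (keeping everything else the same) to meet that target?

Current finish: 16 hours; target: 15.
U is on every critical path, so each hour cut from U cuts the finish by one (this holds down to a finish of 15).
Need 16 − 15 = 1 hour off U → U becomes 5 hours, finish becomes 15.

1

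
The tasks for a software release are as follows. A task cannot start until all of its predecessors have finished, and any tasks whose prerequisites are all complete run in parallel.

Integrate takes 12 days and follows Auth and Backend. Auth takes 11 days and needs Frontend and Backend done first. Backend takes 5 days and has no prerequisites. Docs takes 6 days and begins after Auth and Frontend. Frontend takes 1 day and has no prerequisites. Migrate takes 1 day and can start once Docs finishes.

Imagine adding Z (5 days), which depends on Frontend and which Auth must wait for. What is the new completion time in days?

Originally the schedule takes 28 days.
With Z inserted, Auth now waits for max(Frontend, Backend, Z).
New critical path: Frontend→Z→Auth→Integrate = 1+5+11+12 = 29 ⇒ 29 days.

29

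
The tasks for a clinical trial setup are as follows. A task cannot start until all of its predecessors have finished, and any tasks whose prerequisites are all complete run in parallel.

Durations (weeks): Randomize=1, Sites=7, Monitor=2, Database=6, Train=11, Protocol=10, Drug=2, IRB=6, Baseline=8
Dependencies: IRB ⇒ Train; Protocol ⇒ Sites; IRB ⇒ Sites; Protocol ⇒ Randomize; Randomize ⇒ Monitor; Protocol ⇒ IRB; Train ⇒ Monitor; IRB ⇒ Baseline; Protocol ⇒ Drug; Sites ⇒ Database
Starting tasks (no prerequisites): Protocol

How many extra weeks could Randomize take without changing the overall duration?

The longest chain is Protocol→IRB→Sites→Database = 10+6+7+6 = 29; overall finish 29 weeks.
Randomize finishes as early as 11 and must finish by 27.
Slack of Randomize = 26 − 10 = 16 weeks.

16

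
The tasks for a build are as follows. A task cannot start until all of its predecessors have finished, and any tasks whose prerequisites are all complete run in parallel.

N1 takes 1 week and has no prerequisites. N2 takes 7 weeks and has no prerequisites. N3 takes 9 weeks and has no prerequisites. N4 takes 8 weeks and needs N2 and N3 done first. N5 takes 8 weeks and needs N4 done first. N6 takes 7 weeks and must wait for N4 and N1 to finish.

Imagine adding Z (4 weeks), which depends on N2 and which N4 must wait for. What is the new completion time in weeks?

Originally the plan takes 25 weeks.
With Z inserted, N4 now waits for max(N2, N3, Z).
New critical path: N2→Z→N4→N5 = 7+4+8+8 = 27 ⇒ 27 weeks.

27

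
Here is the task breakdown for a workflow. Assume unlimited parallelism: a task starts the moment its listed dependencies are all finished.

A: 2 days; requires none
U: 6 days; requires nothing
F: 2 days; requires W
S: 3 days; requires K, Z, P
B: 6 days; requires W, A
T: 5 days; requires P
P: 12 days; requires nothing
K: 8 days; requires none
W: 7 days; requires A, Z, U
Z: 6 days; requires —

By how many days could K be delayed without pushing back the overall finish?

U→W→B = 6+7+6 = 19 sets the makespan at 19 days.
The longest chain containing K totals 11 days.
Float = 19 − 11 = 8.

8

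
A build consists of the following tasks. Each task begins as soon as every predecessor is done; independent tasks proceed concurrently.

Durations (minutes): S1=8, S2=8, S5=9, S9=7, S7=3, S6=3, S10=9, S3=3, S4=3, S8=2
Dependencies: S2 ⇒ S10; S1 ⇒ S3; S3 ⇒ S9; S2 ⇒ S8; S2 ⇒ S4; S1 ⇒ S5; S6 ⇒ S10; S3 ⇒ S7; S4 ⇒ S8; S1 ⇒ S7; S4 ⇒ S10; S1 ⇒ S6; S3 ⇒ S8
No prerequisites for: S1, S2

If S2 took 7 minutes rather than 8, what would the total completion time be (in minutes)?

Actual critical path: S2→S4→S10 = 8+3+9 = 20 ⇒ 20 minutes.
Since S2 is critical, the -1 change carries straight to that chain (now 19 minutes).
The binding chain switches to S1→S6→S10 = 8+3+9 = 20; finish 20 minutes.

20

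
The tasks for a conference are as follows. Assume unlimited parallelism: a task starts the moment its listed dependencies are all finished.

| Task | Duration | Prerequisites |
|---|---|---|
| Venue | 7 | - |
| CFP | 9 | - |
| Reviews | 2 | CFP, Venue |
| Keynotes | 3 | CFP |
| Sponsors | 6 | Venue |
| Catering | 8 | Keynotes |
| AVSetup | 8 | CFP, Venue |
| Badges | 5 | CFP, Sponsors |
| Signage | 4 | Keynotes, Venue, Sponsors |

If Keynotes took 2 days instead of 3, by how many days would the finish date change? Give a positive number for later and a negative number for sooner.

The binding path is CFP→Keynotes→Catering = 9+3+8 = 20; finish at 20 days.
Keynotes is on the critical path; changing it to 2 makes that path 19 days.
The critical path is still CFP→Keynotes→Catering; finish is now 19 days.
Change in finish: 19 − 20 = -1 days.

-1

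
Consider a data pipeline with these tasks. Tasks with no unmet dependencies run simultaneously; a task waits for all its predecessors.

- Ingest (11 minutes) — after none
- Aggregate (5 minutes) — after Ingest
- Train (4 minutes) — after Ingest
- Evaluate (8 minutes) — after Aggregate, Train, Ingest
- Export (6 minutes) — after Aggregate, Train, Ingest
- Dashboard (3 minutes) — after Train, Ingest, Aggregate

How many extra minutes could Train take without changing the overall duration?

Ingest→Aggregate→Evaluate = 11+5+8 = 24 sets the makespan at 24 minutes.
Train finishes as early as 15 and must finish by 16.
Float = 24 − 23 = 1.

1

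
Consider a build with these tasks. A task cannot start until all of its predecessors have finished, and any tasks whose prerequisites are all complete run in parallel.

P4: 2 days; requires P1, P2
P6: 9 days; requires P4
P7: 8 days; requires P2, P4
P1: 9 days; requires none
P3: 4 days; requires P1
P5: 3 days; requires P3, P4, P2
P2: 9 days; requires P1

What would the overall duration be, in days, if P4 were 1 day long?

Critical path before the change: P1→P2→P4→P6 = 9+9+2+9 = 29 giving 29 days.
P4 lies on that path, so at 1 day the path becomes 28 days.
That remains the longest chain; total 28 days.

28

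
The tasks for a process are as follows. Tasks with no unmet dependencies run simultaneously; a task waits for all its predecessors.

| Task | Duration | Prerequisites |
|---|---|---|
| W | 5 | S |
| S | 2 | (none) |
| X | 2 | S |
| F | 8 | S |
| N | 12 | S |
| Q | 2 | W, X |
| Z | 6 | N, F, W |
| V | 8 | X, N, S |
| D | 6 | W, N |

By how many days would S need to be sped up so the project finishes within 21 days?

Current finish: 22 days; target: 21.
S is on every critical path, so each day cut from S cuts the finish by one (this holds down to a finish of 21).
Need 22 − 21 = 1 day off S → S becomes 1 day, finish becomes 21.

1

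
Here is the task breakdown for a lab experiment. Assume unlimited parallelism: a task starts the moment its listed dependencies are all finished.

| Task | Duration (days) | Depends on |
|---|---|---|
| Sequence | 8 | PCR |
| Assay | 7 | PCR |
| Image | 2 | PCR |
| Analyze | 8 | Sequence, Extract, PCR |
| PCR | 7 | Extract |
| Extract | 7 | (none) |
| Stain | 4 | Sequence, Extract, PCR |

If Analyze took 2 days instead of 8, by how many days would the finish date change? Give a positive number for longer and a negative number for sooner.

-4

Actual critical path: Extract→PCR→Sequence→Analyze = 7+7+8+8 = 30 ⇒ 30 days.
Since Analyze is critical, the -6 change carries straight to that chain (now 24 days).
The binding chain switches to Extract→PCR→Sequence→Stain = 7+7+8+4 = 26; finish 26 days.
Change in finish: 26 − 30 = -4 days.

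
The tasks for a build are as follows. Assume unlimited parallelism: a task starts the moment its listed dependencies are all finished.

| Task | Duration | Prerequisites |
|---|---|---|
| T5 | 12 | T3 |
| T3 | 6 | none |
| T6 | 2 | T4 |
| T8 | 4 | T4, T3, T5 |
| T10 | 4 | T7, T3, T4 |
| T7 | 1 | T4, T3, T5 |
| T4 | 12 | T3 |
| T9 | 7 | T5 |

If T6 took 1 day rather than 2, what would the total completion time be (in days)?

25

Actual critical path: T3→T5→T9 = 6+12+7 = 25 ⇒ 25 days.
The longest path through T6 is only 20 days, so T6 has float 5.
That remains the longest chain; total 25 days.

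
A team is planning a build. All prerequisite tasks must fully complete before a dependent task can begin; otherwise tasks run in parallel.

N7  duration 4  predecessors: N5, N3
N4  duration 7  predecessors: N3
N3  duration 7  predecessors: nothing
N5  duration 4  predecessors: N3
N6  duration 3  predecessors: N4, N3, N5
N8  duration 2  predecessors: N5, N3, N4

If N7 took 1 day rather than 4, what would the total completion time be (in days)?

17

As given, the longest chain is N3→N4→N6 = 7+7+3 = 17, so the finish is 17 days.
The longest path through N7 is only 15 days, so N7 has float 2.
No other chain overtakes it, so the finish is 17 days.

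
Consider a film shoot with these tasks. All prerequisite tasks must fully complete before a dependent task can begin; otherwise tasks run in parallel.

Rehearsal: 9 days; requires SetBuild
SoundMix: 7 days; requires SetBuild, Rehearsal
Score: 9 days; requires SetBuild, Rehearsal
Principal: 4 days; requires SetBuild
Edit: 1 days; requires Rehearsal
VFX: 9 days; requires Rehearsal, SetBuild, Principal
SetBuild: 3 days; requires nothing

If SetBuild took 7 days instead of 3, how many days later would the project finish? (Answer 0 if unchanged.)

4

Baseline: SetBuild→Rehearsal→VFX = 3+9+9 = 21 → 21 days.
SetBuild lies on that path, so at 7 days the path becomes 25 days.
The critical path is still SetBuild→Rehearsal→VFX; finish is now 25 days.
Change in finish: 25 − 21 = +4 days.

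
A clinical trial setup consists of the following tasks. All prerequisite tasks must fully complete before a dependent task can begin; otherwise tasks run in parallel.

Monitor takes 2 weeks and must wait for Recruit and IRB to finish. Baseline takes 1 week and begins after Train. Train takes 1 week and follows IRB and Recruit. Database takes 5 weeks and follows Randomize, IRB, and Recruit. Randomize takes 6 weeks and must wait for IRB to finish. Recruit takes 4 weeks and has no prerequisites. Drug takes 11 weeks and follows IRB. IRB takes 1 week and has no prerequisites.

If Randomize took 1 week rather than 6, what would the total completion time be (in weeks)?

12

Baseline: IRB→Randomize→Database = 1+6+5 = 12 → 12 weeks.
Randomize lies on that path, so at 1 week the path becomes 7 weeks.
Now IRB→Drug = 1+11 = 12 is longest, so the finish becomes 12 weeks.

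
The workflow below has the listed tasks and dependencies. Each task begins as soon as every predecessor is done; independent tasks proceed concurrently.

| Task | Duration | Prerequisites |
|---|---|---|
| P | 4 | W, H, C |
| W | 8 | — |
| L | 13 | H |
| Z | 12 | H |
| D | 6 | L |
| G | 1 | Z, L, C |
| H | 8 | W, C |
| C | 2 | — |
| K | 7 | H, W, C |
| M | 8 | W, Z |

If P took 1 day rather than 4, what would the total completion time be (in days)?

36

The binding path is W→H→Z→M = 8+8+12+8 = 36; finish at 36 days.
P has 16 days of float (longest path through it is 20).
The critical path is still W→H→Z→M; finish is now 36 days.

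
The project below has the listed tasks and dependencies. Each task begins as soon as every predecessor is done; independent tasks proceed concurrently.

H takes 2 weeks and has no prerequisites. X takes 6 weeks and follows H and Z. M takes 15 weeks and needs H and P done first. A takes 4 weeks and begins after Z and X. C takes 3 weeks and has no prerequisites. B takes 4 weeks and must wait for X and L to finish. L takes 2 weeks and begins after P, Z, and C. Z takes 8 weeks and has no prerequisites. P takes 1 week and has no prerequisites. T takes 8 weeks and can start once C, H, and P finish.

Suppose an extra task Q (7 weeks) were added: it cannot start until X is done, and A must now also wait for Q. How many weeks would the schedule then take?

Originally the schedule takes 18 weeks.
With Q inserted, A now waits for max(Z, X, Q).
New critical path: Z→X→Q→A = 8+6+7+4 = 25 ⇒ 25 weeks.

25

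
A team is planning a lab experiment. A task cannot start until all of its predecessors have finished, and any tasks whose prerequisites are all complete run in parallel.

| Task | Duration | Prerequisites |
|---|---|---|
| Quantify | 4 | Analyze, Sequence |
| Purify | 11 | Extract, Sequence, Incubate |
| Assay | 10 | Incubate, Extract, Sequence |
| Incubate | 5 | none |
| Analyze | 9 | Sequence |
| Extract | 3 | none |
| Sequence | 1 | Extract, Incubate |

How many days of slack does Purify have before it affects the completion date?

Incubate→Sequence→Analyze→Quantify = 5+1+9+4 = 19 sets the makespan at 19 days.
Longest path through Purify: 17 days (earliest finish 17, latest finish 19).
Float = 19 − 17 = 2.

2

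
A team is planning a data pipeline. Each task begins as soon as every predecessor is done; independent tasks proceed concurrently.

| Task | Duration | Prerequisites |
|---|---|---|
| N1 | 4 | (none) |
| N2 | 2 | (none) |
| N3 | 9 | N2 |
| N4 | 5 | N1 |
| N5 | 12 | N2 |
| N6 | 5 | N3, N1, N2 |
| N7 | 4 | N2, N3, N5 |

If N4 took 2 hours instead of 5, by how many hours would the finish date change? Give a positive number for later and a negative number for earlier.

0

As given, the longest chain is N2→N5→N7 = 2+12+4 = 18, so the finish is 18 hours.
The longest path through N4 is only 9 hours, so N4 has float 9.
The critical path is still N2→N5→N7; finish is now 18 hours.
Change in finish: 18 − 18 = +0 hours.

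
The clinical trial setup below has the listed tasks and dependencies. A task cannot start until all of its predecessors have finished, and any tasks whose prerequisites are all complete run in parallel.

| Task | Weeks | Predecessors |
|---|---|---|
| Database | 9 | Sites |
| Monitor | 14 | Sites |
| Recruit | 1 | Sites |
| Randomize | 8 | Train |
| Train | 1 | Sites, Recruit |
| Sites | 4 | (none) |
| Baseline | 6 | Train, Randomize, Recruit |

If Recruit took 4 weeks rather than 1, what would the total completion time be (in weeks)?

The binding path is Sites→Recruit→Train→Randomize→Baseline = 4+1+1+8+6 = 20; finish at 20 weeks.
Since Recruit is critical, the +3 change carries straight to that chain (now 23 weeks).
No other chain overtakes it, so the finish is 23 weeks.

23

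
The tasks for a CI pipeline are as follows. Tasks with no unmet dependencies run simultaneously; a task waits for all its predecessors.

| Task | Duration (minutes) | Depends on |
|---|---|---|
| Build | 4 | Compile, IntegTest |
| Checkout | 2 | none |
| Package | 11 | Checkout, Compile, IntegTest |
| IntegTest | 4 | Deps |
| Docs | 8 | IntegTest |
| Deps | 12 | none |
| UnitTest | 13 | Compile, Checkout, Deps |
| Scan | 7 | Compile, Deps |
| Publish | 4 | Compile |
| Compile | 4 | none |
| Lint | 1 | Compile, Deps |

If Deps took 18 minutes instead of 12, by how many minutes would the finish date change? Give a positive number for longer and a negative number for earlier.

Critical path before the change: Deps→IntegTest→Package = 12+4+11 = 27 giving 27 minutes.
Deps lies on that path, so at 18 minutes the path becomes 33 minutes.
The critical path is still Deps→IntegTest→Package; finish is now 33 minutes.
Change in finish: 33 − 27 = +6 minutes.

6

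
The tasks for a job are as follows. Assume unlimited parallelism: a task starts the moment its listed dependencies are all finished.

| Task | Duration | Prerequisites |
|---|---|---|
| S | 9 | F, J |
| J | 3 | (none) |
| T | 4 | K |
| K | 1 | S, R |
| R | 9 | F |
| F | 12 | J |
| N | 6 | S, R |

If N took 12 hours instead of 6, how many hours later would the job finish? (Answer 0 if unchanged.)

6

The binding path is J→F→R→N = 3+12+9+6 = 30; finish at 30 hours.
N lies on that path, so at 12 hours the path becomes 36 hours.
The critical path is still J→F→R→N; finish is now 36 hours.
Change in finish: 36 − 30 = +6 hours.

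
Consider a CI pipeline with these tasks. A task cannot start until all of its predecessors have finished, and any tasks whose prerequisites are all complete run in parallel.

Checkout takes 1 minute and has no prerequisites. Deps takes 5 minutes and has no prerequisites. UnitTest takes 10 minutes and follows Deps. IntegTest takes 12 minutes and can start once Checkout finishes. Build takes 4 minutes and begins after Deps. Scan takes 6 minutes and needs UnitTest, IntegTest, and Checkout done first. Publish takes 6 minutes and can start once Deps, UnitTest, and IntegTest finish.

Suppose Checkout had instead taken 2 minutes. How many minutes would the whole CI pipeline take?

Baseline: Deps→UnitTest→Scan = 5+10+6 = 21 → 21 minutes.
Checkout has 2 minutes of float (longest path through it is 19).
That remains the longest chain; total 21 minutes.

21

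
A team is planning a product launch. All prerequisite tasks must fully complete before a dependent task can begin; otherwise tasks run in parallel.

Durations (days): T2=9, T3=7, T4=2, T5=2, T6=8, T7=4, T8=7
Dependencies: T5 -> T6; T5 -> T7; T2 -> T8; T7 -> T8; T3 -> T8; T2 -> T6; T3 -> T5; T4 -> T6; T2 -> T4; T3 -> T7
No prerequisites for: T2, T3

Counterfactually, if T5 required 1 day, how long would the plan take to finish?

Baseline: T3→T5→T7→T8 = 7+2+4+7 = 20 → 20 days.
T5 is on the critical path; changing it to 1 makes that path 19 days.
Now T2→T4→T6 = 9+2+8 = 19 is longest, so the finish becomes 19 days.

19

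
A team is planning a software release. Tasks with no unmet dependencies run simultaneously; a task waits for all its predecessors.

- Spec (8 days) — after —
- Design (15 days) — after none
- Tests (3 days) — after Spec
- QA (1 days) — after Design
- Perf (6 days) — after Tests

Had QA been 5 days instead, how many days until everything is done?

20

The binding path is Spec→Tests→Perf = 8+3+6 = 17; finish at 17 days.
QA has 1 day of float (longest path through it is 16).
The binding chain switches to Design→QA = 15+5 = 20; finish 20 days.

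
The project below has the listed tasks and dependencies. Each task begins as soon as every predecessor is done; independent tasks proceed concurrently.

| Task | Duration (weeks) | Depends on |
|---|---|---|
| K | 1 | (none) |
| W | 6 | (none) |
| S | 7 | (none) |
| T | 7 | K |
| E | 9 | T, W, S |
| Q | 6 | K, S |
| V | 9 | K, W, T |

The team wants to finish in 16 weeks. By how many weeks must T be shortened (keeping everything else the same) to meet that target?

Current finish: 17 weeks; target: 16.
T is on every critical path, so each week cut from T cuts the finish by one (this holds down to a finish of 16).
Need 17 − 16 = 1 week off T → T becomes 6 weeks, finish becomes 16.

1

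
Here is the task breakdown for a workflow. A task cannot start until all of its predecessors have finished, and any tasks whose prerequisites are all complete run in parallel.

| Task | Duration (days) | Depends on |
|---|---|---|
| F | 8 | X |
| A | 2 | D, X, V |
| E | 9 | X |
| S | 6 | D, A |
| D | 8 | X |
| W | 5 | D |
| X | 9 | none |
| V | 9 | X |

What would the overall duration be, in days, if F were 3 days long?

Critical path before the change: X→V→A→S = 9+9+2+6 = 26 giving 26 days.
F has 9 days of float (longest path through it is 17).
The critical path is still X→V→A→S; finish is now 26 days.

26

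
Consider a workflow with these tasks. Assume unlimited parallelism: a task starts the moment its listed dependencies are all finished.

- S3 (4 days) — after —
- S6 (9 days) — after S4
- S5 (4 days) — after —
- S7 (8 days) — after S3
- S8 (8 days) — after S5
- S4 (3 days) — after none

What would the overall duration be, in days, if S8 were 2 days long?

12

As given, the longest chain is S5→S8 = 4+8 = 12, so the finish is 12 days.
Since S8 is critical, the -6 change carries straight to that chain (now 6 days).
New critical path: S3→S7 = 4+8 = 12 ⇒ 12 days.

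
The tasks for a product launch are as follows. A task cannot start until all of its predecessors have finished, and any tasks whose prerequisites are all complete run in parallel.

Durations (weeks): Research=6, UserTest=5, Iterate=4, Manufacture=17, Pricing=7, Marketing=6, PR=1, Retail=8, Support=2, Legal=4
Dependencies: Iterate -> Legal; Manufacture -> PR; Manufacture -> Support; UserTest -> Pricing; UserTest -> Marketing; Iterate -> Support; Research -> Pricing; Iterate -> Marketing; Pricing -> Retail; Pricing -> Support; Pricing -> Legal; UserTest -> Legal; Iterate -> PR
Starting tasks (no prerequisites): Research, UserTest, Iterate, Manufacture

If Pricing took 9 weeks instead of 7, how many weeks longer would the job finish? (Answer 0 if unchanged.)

Critical path before the change: Research→Pricing→Retail = 6+7+8 = 21 giving 21 weeks.
Since Pricing is critical, the +2 change carries straight to that chain (now 23 weeks).
The critical path is still Research→Pricing→Retail; finish is now 23 weeks.
Change in finish: 23 − 21 = +2 weeks.

2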